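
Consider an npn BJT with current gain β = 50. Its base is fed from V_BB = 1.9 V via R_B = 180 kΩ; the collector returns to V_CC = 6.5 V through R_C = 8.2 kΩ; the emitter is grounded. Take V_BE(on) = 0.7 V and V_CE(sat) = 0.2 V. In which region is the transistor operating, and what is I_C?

Assume active. Base-emitter loop: I_B = (V_BB − V_BE)/R_B = (1.9 − 0.7)/180 = 0.00667 mA.
I_C = β·I_B = 50×0.00667 = 0.333 mA.
V_CE = V_CC − I_C·R_C = 6.5 − 0.333×8.2 = 3.77 V > V_CE(sat), so the active-region assumption holds.

active; I_C ≈ 0.33 mA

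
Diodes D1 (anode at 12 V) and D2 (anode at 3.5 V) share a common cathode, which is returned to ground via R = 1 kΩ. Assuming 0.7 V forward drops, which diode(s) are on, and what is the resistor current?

Assume both conduct. Then node N would need to be at both 12−0.7 = 11.3 V and 3.5−0.7 = 2.8 V, which is impossible.
Assume only D1 conducts: V_N = 12 − 0.7 = 11.3 V, so I_R = 11.3/1 = 11.3 mA.
Check D2: its anode-to-cathode voltage is 3.5 − 11.3 = -7.8 V < 0.7 V, so it is off. The assumption is consistent.

Only D1 conducts; I_R ≈ 11 mA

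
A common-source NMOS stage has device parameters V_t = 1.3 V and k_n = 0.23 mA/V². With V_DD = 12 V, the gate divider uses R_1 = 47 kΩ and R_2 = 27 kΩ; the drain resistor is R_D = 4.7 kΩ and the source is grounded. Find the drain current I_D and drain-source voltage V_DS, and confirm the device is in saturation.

V_G = V_DD·R_2/(R_1+R_2) = 12×27/74 = 4.38 V. With the source grounded, V_GS = V_G = 4.38 V.
Assume saturation: I_D = (k_n/2)(V_GS − V_t)² = (0.23/2)×(4.38 − 1.3)² = 0.115×3.08² = 1.09 mA.
V_DS = V_DD − I_D·R_D = 12 − 1.09×4.7 = 6.88 V.
Saturation requires V_DS ≥ V_GS − V_t = 3.08 V; 6.88 ≥ 3.08 ✓.

I_D ≈ 1.1 mA, V_DS ≈ 6.9 V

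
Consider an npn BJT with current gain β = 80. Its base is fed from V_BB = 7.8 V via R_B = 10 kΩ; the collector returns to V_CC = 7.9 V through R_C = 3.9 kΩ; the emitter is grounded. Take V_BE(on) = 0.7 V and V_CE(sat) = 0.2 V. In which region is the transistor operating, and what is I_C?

Assume active: I_B = (7.8 − 0.7)/10 = 0.71 mA, giving I_C = β·I_B = 56.8 mA.
But then V_CE = 7.9 − 56.8×3.9 = -214 V < V_CE(sat) = 0.2 V — impossible in the active region.
So the transistor is saturated. With V_CE = 0.2 V, I_C = (V_CC − 0.2)/R_C = 7.7/3.9 = 1.97 mA.
Check: β·I_B = 56.8 mA > I_C = 1.97 mA, confirming saturation.

saturation; I_C ≈ 2 mA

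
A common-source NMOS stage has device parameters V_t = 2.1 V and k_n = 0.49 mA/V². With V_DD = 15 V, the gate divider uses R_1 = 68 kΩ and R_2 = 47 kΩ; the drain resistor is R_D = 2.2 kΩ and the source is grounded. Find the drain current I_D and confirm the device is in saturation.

I_D ≈ 4 mA

V_G = V_DD·R_2/(R_1+R_2) = 15×47/115 = 6.13 V. With the source grounded, V_GS = V_G = 6.13 V.
Assume saturation: I_D = (k_n/2)(V_GS − V_t)² = (0.49/2)×(6.13 − 2.1)² = 0.245×4.03² = 3.98 mA.
V_DS = V_DD − I_D·R_D = 15 − 3.98×2.2 = 6.24 V.
Saturation requires V_DS ≥ V_GS − V_t = 4.03 V; 6.24 ≥ 4.03 ✓.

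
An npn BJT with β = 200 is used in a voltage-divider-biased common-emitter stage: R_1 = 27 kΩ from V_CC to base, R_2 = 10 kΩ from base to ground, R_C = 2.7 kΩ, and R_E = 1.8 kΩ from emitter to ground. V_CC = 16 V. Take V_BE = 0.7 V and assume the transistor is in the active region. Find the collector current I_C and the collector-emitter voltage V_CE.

I_C ≈ 2 mA, V_CE ≈ 7.1 V

Thevenize the base divider: V_Th = V_CC·R_2/(R_1+R_2) = 16×10/37 = 4.32 V, R_Th = R_1‖R_2 = 7.3 kΩ.
Base-emitter loop: V_Th = I_B·R_Th + V_BE + (β+1)I_B·R_E, so I_B = (4.32 − 0.7) / (7.3 + 201×1.8) = 0.00982 mA.
I_C = β·I_B = 200×0.00982 = 1.96 mA, and I_E = (β+1)I_B = 1.97 mA.
V_CE = V_CC − I_C·R_C − I_E·R_E = 16 − 1.96×2.7 − 1.97×1.8 = 7.14 V.
V_CE = 7.14 V > 0.2 V confirms active-region operation.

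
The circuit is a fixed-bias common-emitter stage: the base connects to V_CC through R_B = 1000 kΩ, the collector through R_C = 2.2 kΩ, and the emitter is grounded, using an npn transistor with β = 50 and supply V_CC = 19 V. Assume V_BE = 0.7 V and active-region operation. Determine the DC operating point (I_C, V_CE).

Base loop: V_CC = I_B·R_B + V_BE, so I_B = (19 − 0.7)/1000 kΩ = 0.0183 mA.
In the active region I_C = β·I_B = 50 × 0.0183 = 0.915 mA.
Collector loop: V_CE = V_CC − I_C·R_C = 19 − 0.915×2.2 = 17 V.
Since V_CE = 17 V > V_CE(sat) ≈ 0.2 V, the transistor is in the active region as assumed.

I_C ≈ 0.92 mA, V_CE ≈ 17 V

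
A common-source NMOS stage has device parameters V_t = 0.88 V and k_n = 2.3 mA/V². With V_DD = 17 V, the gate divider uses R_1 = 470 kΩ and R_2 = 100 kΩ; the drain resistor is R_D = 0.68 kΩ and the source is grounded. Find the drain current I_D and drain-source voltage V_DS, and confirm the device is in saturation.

I_D ≈ 5.1 mA, V_DS ≈ 14 V

V_G = V_DD·R_2/(R_1+R_2) = 17×100/570 = 2.98 V. With the source grounded, V_GS = V_G = 2.98 V.
Assume saturation: I_D = (k_n/2)(V_GS − V_t)² = (2.3/2)×(2.98 − 0.88)² = 1.15×2.1² = 5.08 mA.
V_DS = V_DD − I_D·R_D = 17 − 5.08×0.68 = 13.5 V.
Saturation requires V_DS ≥ V_GS − V_t = 2.1 V; 13.5 ≥ 2.1 ✓.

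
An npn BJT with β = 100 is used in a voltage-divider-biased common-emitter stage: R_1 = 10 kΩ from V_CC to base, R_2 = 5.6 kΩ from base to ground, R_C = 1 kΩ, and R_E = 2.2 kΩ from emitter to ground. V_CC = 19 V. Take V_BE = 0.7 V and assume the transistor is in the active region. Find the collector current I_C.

Thevenize the base divider: V_Th = V_CC·R_2/(R_1+R_2) = 19×5.6/15.6 = 6.82 V, R_Th = R_1‖R_2 = 3.59 kΩ.
Base-emitter loop: V_Th = I_B·R_Th + V_BE + (β+1)I_B·R_E, so I_B = (6.82 − 0.7) / (3.59 + 101×2.2) = 0.0271 mA.
I_C = β·I_B = 100×0.0271 = 2.71 mA, and I_E = (β+1)I_B = 2.74 mA.
V_CE = V_CC − I_C·R_C − I_E·R_E = 19 − 2.71×1 − 2.74×2.2 = 10.3 V.
V_CE = 10.3 V > 0.2 V confirms active-region operation.

I_C ≈ 2.7 mA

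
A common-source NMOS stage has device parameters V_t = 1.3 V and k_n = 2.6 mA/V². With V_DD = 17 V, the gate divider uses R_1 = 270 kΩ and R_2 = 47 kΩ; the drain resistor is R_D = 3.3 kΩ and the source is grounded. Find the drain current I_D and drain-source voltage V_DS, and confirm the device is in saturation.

I_D ≈ 1.9 mA, V_DS ≈ 11 V

V_G = V_DD·R_2/(R_1+R_2) = 17×47/317 = 2.52 V. With the source grounded, V_GS = V_G = 2.52 V.
Assume saturation: I_D = (k_n/2)(V_GS − V_t)² = (2.6/2)×(2.52 − 1.3)² = 1.3×1.22² = 1.94 mA.
V_DS = V_DD − I_D·R_D = 17 − 1.94×3.3 = 10.6 V.
Saturation requires V_DS ≥ V_GS − V_t = 1.22 V; 10.6 ≥ 1.22 ✓.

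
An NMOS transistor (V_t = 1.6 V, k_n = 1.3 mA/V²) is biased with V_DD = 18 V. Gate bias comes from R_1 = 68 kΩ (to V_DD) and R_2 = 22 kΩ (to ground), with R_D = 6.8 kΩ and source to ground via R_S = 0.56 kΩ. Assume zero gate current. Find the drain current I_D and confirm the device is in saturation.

V_G = V_DD·R_2/(R_1+R_2) = 18×22/90 = 4.4 V.
Assume saturation: I_D = (k_n/2)(V_GS − V_t)² with V_GS = V_G − I_D·R_S = 4.4 − 0.56·I_D.
Substituting gives 0.204·I_D² − 3.04·I_D + 5.1 = 0, with roots I_D = 1.93 or 13 mA.
The root I_D = 13 mA gives V_GS = -2.87 V ≤ V_t, so take I_D = 1.93 mA.
Then V_GS = 3.32 V and V_DS = V_DD − I_D(R_D+R_S) = 18 − 1.93×7.36 = 3.82 V.
Saturation requires V_DS ≥ V_GS − V_t = 1.72 V; 3.82 ≥ 1.72 ✓.

I_D ≈ 1.9 mA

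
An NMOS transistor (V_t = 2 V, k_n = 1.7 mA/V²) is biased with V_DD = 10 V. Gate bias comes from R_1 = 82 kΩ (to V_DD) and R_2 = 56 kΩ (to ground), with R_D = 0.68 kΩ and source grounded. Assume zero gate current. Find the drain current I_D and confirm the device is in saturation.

I_D ≈ 3.6 mA

V_G = V_DD·R_2/(R_1+R_2) = 10×56/138 = 4.06 V. With the source grounded, V_GS = V_G = 4.06 V.
Assume saturation: I_D = (k_n/2)(V_GS − V_t)² = (1.7/2)×(4.06 − 2)² = 0.85×2.06² = 3.6 mA.
V_DS = V_DD − I_D·R_D = 10 − 3.6×0.68 = 7.55 V.
Saturation requires V_DS ≥ V_GS − V_t = 2.06 V; 7.55 ≥ 2.06 ✓.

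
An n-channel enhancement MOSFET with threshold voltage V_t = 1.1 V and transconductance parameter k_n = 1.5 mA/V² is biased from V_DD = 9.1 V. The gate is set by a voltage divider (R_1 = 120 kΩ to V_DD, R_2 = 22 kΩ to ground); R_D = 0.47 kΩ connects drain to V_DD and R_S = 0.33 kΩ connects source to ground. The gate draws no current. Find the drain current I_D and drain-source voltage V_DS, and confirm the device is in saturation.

V_G = V_DD·R_2/(R_1+R_2) = 9.1×22/142 = 1.41 V.
Assume saturation: I_D = (k_n/2)(V_GS − V_t)² with V_GS = V_G − I_D·R_S = 1.41 − 0.33·I_D.
Substituting gives 0.0817·I_D² − 1.15·I_D + 0.072 = 0, with roots I_D = 0.0627 or 14.1 mA.
The root I_D = 14.1 mA gives V_GS = -3.23 V ≤ V_t, so take I_D = 0.0627 mA.
Then V_GS = 1.39 V and V_DS = V_DD − I_D(R_D+R_S) = 9.1 − 0.0627×0.8 = 9.05 V.
Saturation requires V_DS ≥ V_GS − V_t = 0.289 V; 9.05 ≥ 0.289 ✓.

I_D ≈ 0.063 mA, V_DS ≈ 9 V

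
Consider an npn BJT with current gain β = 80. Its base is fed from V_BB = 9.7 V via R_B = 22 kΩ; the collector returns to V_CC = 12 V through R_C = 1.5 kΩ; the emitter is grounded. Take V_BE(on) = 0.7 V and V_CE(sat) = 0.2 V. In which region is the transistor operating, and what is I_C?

Assume active: I_B = (9.7 − 0.7)/22 = 0.409 mA, giving I_C = β·I_B = 32.7 mA.
But then V_CE = 12 − 32.7×1.5 = -37.1 V < V_CE(sat) = 0.2 V — impossible in the active region.
So the transistor is saturated. With V_CE = 0.2 V, I_C = (V_CC − 0.2)/R_C = 11.8/1.5 = 7.87 mA.
Check: β·I_B = 32.7 mA > I_C = 7.87 mA, confirming saturation.

saturation; I_C ≈ 7.9 mA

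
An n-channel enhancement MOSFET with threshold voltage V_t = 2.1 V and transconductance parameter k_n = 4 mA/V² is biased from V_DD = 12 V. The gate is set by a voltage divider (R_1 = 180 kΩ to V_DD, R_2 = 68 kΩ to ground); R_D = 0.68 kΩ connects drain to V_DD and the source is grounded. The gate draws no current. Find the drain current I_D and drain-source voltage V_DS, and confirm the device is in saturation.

V_G = V_DD·R_2/(R_1+R_2) = 12×68/248 = 3.29 V. With the source grounded, V_GS = V_G = 3.29 V.
Assume saturation: I_D = (k_n/2)(V_GS − V_t)² = (4/2)×(3.29 − 2.1)² = 2×1.19² = 2.83 mA.
V_DS = V_DD − I_D·R_D = 12 − 2.83×0.68 = 10.1 V.
Saturation requires V_DS ≥ V_GS − V_t = 1.19 V; 10.1 ≥ 1.19 ✓.

I_D ≈ 2.8 mA, V_DS ≈ 10 V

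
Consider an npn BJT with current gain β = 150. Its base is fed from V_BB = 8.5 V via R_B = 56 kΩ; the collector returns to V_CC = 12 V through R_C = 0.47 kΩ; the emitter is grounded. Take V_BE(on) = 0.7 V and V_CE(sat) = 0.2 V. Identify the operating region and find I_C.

Assume active. Base-emitter loop: I_B = (V_BB − V_BE)/R_B = (8.5 − 0.7)/56 = 0.139 mA.
I_C = β·I_B = 150×0.139 = 20.9 mA.
V_CE = V_CC − I_C·R_C = 12 − 20.9×0.47 = 2.18 V > V_CE(sat), so the active-region assumption holds.

active; I_C ≈ 21 mA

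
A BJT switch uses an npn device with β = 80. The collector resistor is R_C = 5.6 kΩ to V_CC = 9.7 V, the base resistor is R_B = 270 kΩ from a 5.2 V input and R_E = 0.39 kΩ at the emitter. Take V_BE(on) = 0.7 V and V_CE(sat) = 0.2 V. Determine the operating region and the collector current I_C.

active; I_C ≈ 1.2 mA

Assume active. Base-emitter loop: I_B = (V_BB − V_BE)/(R_B + (β+1)R_E) = (5.2 − 0.7)/(270 + 81×0.39) = 0.0149 mA.
I_C = β·I_B = 80×0.0149 = 1.19 mA.
V_CE = V_CC − I_C·R_C − I_E·R_E = 9.7 − 1.19×5.6 − 1.21×0.39 = 2.54 V > V_CE(sat), so the active-region assumption holds.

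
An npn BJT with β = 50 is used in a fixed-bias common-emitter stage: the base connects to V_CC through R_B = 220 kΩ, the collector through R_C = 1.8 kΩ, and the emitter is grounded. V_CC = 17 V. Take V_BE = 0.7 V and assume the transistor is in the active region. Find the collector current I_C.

I_C ≈ 3.7 mA

Base loop: V_CC = I_B·R_B + V_BE, so I_B = (17 − 0.7)/220 kΩ = 0.0741 mA.
In the active region I_C = β·I_B = 50 × 0.0741 = 3.7 mA.
Collector loop: V_CE = V_CC − I_C·R_C = 17 − 3.7×1.8 = 10.3 V.
Since V_CE = 10.3 V > V_CE(sat) ≈ 0.2 V, the transistor is in the active region as assumed.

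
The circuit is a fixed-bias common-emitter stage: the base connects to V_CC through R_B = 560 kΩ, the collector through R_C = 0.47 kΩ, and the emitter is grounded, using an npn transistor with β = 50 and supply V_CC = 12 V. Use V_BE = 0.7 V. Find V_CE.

V_CE ≈ 12 V

Base loop: V_CC = I_B·R_B + V_BE, so I_B = (12 − 0.7)/560 kΩ = 0.0202 mA.
In the active region I_C = β·I_B = 50 × 0.0202 = 1.01 mA.
Collector loop: V_CE = V_CC − I_C·R_C = 12 − 1.01×0.47 = 11.5 V.
Since V_CE = 11.5 V > V_CE(sat) ≈ 0.2 V, the transistor is in the active region as assumed.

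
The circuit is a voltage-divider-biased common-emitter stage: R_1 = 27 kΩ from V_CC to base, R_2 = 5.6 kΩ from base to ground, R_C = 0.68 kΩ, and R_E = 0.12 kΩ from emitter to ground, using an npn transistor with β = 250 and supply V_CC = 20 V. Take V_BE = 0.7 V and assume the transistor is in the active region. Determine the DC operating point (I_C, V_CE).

Thevenize the base divider: V_Th = V_CC·R_2/(R_1+R_2) = 20×5.6/32.6 = 3.44 V, R_Th = R_1‖R_2 = 4.64 kΩ.
Base-emitter loop: V_Th = I_B·R_Th + V_BE + (β+1)I_B·R_E, so I_B = (3.44 − 0.7) / (4.64 + 251×0.12) = 0.0787 mA.
I_C = β·I_B = 250×0.0787 = 19.7 mA, and I_E = (β+1)I_B = 19.8 mA.
V_CE = V_CC − I_C·R_C − I_E·R_E = 20 − 19.7×0.68 − 19.8×0.12 = 4.25 V.
V_CE = 4.25 V > 0.2 V confirms active-region operation.

I_C ≈ 20 mA, V_CE ≈ 4.2 V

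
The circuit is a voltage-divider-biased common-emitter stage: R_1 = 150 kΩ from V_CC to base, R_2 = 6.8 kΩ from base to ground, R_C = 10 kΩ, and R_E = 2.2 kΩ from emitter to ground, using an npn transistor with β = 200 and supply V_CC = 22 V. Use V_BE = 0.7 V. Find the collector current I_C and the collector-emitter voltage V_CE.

Thevenize the base divider: V_Th = V_CC·R_2/(R_1+R_2) = 22×6.8/157 = 0.954 V, R_Th = R_1‖R_2 = 6.51 kΩ.
Base-emitter loop: V_Th = I_B·R_Th + V_BE + (β+1)I_B·R_E, so I_B = (0.954 − 0.7) / (6.51 + 201×2.2) = 0.000566 mA.
I_C = β·I_B = 200×0.000566 = 0.113 mA, and I_E = (β+1)I_B = 0.114 mA.
V_CE = V_CC − I_C·R_C − I_E·R_E = 22 − 0.113×10 − 0.114×2.2 = 20.6 V.
V_CE = 20.6 V > 0.2 V confirms active-region operation.

I_C ≈ 0.11 mA, V_CE ≈ 21 V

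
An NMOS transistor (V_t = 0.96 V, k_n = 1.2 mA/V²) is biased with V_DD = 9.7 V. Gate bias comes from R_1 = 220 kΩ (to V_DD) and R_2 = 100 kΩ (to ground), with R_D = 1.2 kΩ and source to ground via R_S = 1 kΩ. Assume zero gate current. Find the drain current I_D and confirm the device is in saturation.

V_G = V_DD·R_2/(R_1+R_2) = 9.7×100/320 = 3.03 V.
Assume saturation: I_D = (k_n/2)(V_GS − V_t)² with V_GS = V_G − I_D·R_S = 3.03 − 1·I_D.
Substituting gives 0.6·I_D² − 3.49·I_D + 2.57 = 0, with roots I_D = 0.868 or 4.94 mA.
The root I_D = 4.94 mA gives V_GS = -1.91 V ≤ V_t, so take I_D = 0.868 mA.
Then V_GS = 2.16 V and V_DS = V_DD − I_D(R_D+R_S) = 9.7 − 0.868×2.2 = 7.79 V.
Saturation requires V_DS ≥ V_GS − V_t = 1.2 V; 7.79 ≥ 1.2 ✓.

I_D ≈ 0.87 mA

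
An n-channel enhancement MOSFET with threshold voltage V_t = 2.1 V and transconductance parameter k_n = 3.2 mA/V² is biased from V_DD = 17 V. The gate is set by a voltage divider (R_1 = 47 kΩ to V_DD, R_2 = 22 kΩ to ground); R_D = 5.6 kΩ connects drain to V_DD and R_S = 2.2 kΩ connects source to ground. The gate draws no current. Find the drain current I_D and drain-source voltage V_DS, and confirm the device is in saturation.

V_G = V_DD·R_2/(R_1+R_2) = 17×22/69 = 5.42 V.
Assume saturation: I_D = (k_n/2)(V_GS − V_t)² with V_GS = V_G − I_D·R_S = 5.42 − 2.2·I_D.
Substituting gives 7.74·I_D² − 24.4·I_D + 17.6 = 0, with roots I_D = 1.13 or 2.02 mA.
The root I_D = 2.02 mA gives V_GS = 0.976 V ≤ V_t, so take I_D = 1.13 mA.
Then V_GS = 2.94 V and V_DS = V_DD − I_D(R_D+R_S) = 17 − 1.13×7.8 = 8.2 V.
Saturation requires V_DS ≥ V_GS − V_t = 0.84 V; 8.2 ≥ 0.84 ✓.

I_D ≈ 1.1 mA, V_DS ≈ 8.2 V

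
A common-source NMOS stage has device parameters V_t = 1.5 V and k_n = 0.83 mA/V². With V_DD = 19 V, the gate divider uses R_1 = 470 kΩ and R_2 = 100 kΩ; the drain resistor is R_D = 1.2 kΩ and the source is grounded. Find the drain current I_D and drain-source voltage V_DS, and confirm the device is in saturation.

I_D ≈ 1.4 mA, V_DS ≈ 17 V

V_G = V_DD·R_2/(R_1+R_2) = 19×100/570 = 3.33 V. With the source grounded, V_GS = V_G = 3.33 V.
Assume saturation: I_D = (k_n/2)(V_GS − V_t)² = (0.83/2)×(3.33 − 1.5)² = 0.415×1.83² = 1.39 mA.
V_DS = V_DD − I_D·R_D = 19 − 1.39×1.2 = 17.3 V.
Saturation requires V_DS ≥ V_GS − V_t = 1.83 V; 17.3 ≥ 1.83 ✓.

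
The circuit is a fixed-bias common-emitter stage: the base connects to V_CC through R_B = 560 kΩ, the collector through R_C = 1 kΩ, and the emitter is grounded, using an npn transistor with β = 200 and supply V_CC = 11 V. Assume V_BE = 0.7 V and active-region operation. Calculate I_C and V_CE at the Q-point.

Base loop: V_CC = I_B·R_B + V_BE, so I_B = (11 − 0.7)/560 kΩ = 0.0184 mA.
In the active region I_C = β·I_B = 200 × 0.0184 = 3.68 mA.
Collector loop: V_CE = V_CC − I_C·R_C = 11 − 3.68×1 = 7.32 V.
Since V_CE = 7.32 V > V_CE(sat) ≈ 0.2 V, the transistor is in the active region as assumed.

I_C ≈ 3.7 mA, V_CE ≈ 7.3 V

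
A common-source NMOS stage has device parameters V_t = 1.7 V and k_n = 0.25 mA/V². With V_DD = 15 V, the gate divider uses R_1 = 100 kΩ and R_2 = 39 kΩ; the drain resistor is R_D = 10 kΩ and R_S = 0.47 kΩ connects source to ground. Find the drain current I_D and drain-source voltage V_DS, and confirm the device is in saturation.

I_D ≈ 0.62 mA, V_DS ≈ 8.6 V

V_G = V_DD·R_2/(R_1+R_2) = 15×39/139 = 4.21 V.
Assume saturation: I_D = (k_n/2)(V_GS − V_t)² with V_GS = V_G − I_D·R_S = 4.21 − 0.47·I_D.
Substituting gives 0.0276·I_D² − 1.29·I_D + 0.787 = 0, with roots I_D = 0.616 or 46.3 mA.
The root I_D = 46.3 mA gives V_GS = -17.5 V ≤ V_t, so take I_D = 0.616 mA.
Then V_GS = 3.92 V and V_DS = V_DD − I_D(R_D+R_S) = 15 − 0.616×10.5 = 8.55 V.
Saturation requires V_DS ≥ V_GS − V_t = 2.22 V; 8.55 ≥ 2.22 ✓.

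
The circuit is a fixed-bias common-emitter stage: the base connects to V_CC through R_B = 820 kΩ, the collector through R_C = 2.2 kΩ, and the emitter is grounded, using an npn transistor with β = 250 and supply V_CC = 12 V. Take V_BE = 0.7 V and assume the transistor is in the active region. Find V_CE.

V_CE ≈ 4.4 V

Base loop: V_CC = I_B·R_B + V_BE, so I_B = (12 − 0.7)/820 kΩ = 0.0138 mA.
In the active region I_C = β·I_B = 250 × 0.0138 = 3.45 mA.
Collector loop: V_CE = V_CC − I_C·R_C = 12 − 3.45×2.2 = 4.42 V.
Since V_CE = 4.42 V > V_CE(sat) ≈ 0.2 V, the transistor is in the active region as assumed.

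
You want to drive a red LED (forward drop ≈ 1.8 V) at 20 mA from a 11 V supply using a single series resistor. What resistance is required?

R ≈ 0.46 kΩ

The resistor drops V_S − V_D = 11 − 1.8 = 9.2 V at 20 mA.
R = 9.2 V / 20 mA = 0.46 kΩ.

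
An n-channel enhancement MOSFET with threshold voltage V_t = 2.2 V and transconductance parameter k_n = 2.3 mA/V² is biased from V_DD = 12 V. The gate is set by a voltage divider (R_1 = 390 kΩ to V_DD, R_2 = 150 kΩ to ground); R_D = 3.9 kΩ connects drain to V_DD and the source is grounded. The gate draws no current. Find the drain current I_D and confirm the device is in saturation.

V_G = V_DD·R_2/(R_1+R_2) = 12×150/540 = 3.33 V. With the source grounded, V_GS = V_G = 3.33 V.
Assume saturation: I_D = (k_n/2)(V_GS − V_t)² = (2.3/2)×(3.33 − 2.2)² = 1.15×1.13² = 1.48 mA.
V_DS = V_DD − I_D·R_D = 12 − 1.48×3.9 = 6.24 V.
Saturation requires V_DS ≥ V_GS − V_t = 1.13 V; 6.24 ≥ 1.13 ✓.

I_D ≈ 1.5 mA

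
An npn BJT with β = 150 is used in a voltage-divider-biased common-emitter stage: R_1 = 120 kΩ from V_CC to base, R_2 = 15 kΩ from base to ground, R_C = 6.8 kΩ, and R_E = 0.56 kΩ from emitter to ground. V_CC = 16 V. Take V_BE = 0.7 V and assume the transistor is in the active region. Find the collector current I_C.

Thevenize the base divider: V_Th = V_CC·R_2/(R_1+R_2) = 16×15/135 = 1.78 V, R_Th = R_1‖R_2 = 13.3 kΩ.
Base-emitter loop: V_Th = I_B·R_Th + V_BE + (β+1)I_B·R_E, so I_B = (1.78 − 0.7) / (13.3 + 151×0.56) = 0.011 mA.
I_C = β·I_B = 150×0.011 = 1.65 mA, and I_E = (β+1)I_B = 1.66 mA.
V_CE = V_CC − I_C·R_C − I_E·R_E = 16 − 1.65×6.8 − 1.66×0.56 = 3.84 V.
V_CE = 3.84 V > 0.2 V confirms active-region operation.

I_C ≈ 1.7 mA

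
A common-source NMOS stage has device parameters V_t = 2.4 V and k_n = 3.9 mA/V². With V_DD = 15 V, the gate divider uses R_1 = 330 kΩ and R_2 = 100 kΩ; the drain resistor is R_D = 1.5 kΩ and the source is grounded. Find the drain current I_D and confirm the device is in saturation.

V_G = V_DD·R_2/(R_1+R_2) = 15×100/430 = 3.49 V. With the source grounded, V_GS = V_G = 3.49 V.
Assume saturation: I_D = (k_n/2)(V_GS − V_t)² = (3.9/2)×(3.49 − 2.4)² = 1.95×1.09² = 2.31 mA.
V_DS = V_DD − I_D·R_D = 15 − 2.31×1.5 = 11.5 V.
Saturation requires V_DS ≥ V_GS − V_t = 1.09 V; 11.5 ≥ 1.09 ✓.

I_D ≈ 2.3 mA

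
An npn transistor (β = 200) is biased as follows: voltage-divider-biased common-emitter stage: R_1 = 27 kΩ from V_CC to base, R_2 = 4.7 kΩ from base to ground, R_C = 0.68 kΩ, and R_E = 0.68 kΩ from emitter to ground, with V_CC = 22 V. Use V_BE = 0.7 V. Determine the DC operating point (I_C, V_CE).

I_C ≈ 3.6 mA, V_CE ≈ 17 V

Thevenize the base divider: V_Th = V_CC·R_2/(R_1+R_2) = 22×4.7/31.7 = 3.26 V, R_Th = R_1‖R_2 = 4 kΩ.
Base-emitter loop: V_Th = I_B·R_Th + V_BE + (β+1)I_B·R_E, so I_B = (3.26 − 0.7) / (4 + 201×0.68) = 0.0182 mA.
I_C = β·I_B = 200×0.0182 = 3.64 mA, and I_E = (β+1)I_B = 3.66 mA.
V_CE = V_CC − I_C·R_C − I_E·R_E = 22 − 3.64×0.68 − 3.66×0.68 = 17 V.
V_CE = 17 V > 0.2 V confirms active-region operation.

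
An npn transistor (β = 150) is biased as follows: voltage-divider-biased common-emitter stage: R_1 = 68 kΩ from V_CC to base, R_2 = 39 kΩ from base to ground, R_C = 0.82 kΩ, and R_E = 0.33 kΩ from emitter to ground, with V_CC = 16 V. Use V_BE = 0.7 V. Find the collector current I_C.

I_C ≈ 10 mA

Thevenize the base divider: V_Th = V_CC·R_2/(R_1+R_2) = 16×39/107 = 5.83 V, R_Th = R_1‖R_2 = 24.8 kΩ.
Base-emitter loop: V_Th = I_B·R_Th + V_BE + (β+1)I_B·R_E, so I_B = (5.83 − 0.7) / (24.8 + 151×0.33) = 0.0688 mA.
I_C = β·I_B = 150×0.0688 = 10.3 mA, and I_E = (β+1)I_B = 10.4 mA.
V_CE = V_CC − I_C·R_C − I_E·R_E = 16 − 10.3×0.82 − 10.4×0.33 = 4.11 V.
V_CE = 4.11 V > 0.2 V confirms active-region operation.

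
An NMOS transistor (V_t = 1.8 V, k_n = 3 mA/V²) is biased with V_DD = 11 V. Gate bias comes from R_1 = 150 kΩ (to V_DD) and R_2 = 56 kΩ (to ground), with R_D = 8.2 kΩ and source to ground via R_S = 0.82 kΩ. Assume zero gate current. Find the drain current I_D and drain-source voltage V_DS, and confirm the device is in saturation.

I_D ≈ 0.65 mA, V_DS ≈ 5.1 V

V_G = V_DD·R_2/(R_1+R_2) = 11×56/206 = 2.99 V.
Assume saturation: I_D = (k_n/2)(V_GS − V_t)² with V_GS = V_G − I_D·R_S = 2.99 − 0.82·I_D.
Substituting gives 1.01·I_D² − 3.93·I_D + 2.13 = 0, with roots I_D = 0.649 or 3.25 mA.
The root I_D = 3.25 mA gives V_GS = 0.329 V ≤ V_t, so take I_D = 0.649 mA.
Then V_GS = 2.46 V and V_DS = V_DD − I_D(R_D+R_S) = 11 − 0.649×9.02 = 5.14 V.
Saturation requires V_DS ≥ V_GS − V_t = 0.658 V; 5.14 ≥ 0.658 ✓.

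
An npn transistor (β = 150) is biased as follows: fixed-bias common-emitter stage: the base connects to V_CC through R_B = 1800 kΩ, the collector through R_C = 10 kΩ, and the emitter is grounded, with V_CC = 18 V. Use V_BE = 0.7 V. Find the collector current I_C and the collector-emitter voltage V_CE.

Base loop: V_CC = I_B·R_B + V_BE, so I_B = (18 − 0.7)/1800 kΩ = 0.00961 mA.
In the active region I_C = β·I_B = 150 × 0.00961 = 1.44 mA.
Collector loop: V_CE = V_CC − I_C·R_C = 18 − 1.44×10 = 3.58 V.
Since V_CE = 3.58 V > V_CE(sat) ≈ 0.2 V, the transistor is in the active region as assumed.

I_C ≈ 1.4 mA, V_CE ≈ 3.6 V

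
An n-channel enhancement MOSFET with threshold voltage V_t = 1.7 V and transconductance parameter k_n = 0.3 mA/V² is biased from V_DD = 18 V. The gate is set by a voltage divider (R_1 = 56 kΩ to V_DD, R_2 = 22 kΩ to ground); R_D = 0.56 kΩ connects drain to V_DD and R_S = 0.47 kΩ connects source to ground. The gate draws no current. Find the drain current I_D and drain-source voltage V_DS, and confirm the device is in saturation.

V_G = V_DD·R_2/(R_1+R_2) = 18×22/78 = 5.08 V.
Assume saturation: I_D = (k_n/2)(V_GS − V_t)² with V_GS = V_G − I_D·R_S = 5.08 − 0.47·I_D.
Substituting gives 0.0331·I_D² − 1.48·I_D + 1.71 = 0, with roots I_D = 1.19 or 43.4 mA.
The root I_D = 43.4 mA gives V_GS = -15.3 V ≤ V_t, so take I_D = 1.19 mA.
Then V_GS = 4.52 V and V_DS = V_DD − I_D(R_D+R_S) = 18 − 1.19×1.03 = 16.8 V.
Saturation requires V_DS ≥ V_GS − V_t = 2.82 V; 16.8 ≥ 2.82 ✓.

I_D ≈ 1.2 mA, V_DS ≈ 17 V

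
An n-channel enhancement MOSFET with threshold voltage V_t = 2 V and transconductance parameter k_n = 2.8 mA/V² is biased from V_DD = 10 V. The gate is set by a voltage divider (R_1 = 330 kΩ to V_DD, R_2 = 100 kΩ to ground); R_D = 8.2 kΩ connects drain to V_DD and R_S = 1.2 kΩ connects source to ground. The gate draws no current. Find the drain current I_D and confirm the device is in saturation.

V_G = V_DD·R_2/(R_1+R_2) = 10×100/430 = 2.33 V.
Assume saturation: I_D = (k_n/2)(V_GS − V_t)² with V_GS = V_G − I_D·R_S = 2.33 − 1.2·I_D.
Substituting gives 2.02·I_D² − 2.09·I_D + 0.148 = 0, with roots I_D = 0.0765 or 0.962 mA.
The root I_D = 0.962 mA gives V_GS = 1.17 V ≤ V_t, so take I_D = 0.0765 mA.
Then V_GS = 2.23 V and V_DS = V_DD − I_D(R_D+R_S) = 10 − 0.0765×9.4 = 9.28 V.
Saturation requires V_DS ≥ V_GS − V_t = 0.234 V; 9.28 ≥ 0.234 ✓.

I_D ≈ 0.077 mA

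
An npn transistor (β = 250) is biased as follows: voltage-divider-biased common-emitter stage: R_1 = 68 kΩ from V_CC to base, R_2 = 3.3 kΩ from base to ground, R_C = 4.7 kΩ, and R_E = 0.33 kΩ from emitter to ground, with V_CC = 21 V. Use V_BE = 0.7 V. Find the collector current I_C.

Thevenize the base divider: V_Th = V_CC·R_2/(R_1+R_2) = 21×3.3/71.3 = 0.972 V, R_Th = R_1‖R_2 = 3.15 kΩ.
Base-emitter loop: V_Th = I_B·R_Th + V_BE + (β+1)I_B·R_E, so I_B = (0.972 − 0.7) / (3.15 + 251×0.33) = 0.00316 mA.
I_C = β·I_B = 250×0.00316 = 0.791 mA, and I_E = (β+1)I_B = 0.794 mA.
V_CE = V_CC − I_C·R_C − I_E·R_E = 21 − 0.791×4.7 − 0.794×0.33 = 17 V.
V_CE = 17 V > 0.2 V confirms active-region operation.

I_C ≈ 0.79 mA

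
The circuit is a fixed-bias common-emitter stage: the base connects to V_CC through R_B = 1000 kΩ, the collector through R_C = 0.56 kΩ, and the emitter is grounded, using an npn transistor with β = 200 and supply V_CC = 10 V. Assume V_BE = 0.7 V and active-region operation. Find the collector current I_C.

I_C ≈ 1.9 mA

Base loop: V_CC = I_B·R_B + V_BE, so I_B = (10 − 0.7)/1000 kΩ = 0.0093 mA.
In the active region I_C = β·I_B = 200 × 0.0093 = 1.86 mA.
Collector loop: V_CE = V_CC − I_C·R_C = 10 − 1.86×0.56 = 8.96 V.
Since V_CE = 8.96 V > V_CE(sat) ≈ 0.2 V, the transistor is in the active region as assumed.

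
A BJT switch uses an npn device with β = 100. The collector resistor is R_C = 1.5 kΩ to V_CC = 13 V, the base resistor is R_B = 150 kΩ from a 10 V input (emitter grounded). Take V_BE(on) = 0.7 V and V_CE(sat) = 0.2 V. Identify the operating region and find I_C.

active; I_C ≈ 6.2 mA

Assume active. Base-emitter loop: I_B = (V_BB − V_BE)/R_B = (10 − 0.7)/150 = 0.062 mA.
I_C = β·I_B = 100×0.062 = 6.2 mA.
V_CE = V_CC − I_C·R_C = 13 − 6.2×1.5 = 3.7 V > V_CE(sat), so the active-region assumption holds.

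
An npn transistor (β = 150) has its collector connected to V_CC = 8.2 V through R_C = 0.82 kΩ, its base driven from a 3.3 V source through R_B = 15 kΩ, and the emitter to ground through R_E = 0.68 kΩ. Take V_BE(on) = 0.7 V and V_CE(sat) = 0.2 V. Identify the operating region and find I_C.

active; I_C ≈ 3.3 mA

Assume active. Base-emitter loop: I_B = (V_BB − V_BE)/(R_B + (β+1)R_E) = (3.3 − 0.7)/(15 + 151×0.68) = 0.0221 mA.
I_C = β·I_B = 150×0.0221 = 3.31 mA.
V_CE = V_CC − I_C·R_C − I_E·R_E = 8.2 − 3.31×0.82 − 3.34×0.68 = 3.21 V > V_CE(sat), so the active-region assumption holds.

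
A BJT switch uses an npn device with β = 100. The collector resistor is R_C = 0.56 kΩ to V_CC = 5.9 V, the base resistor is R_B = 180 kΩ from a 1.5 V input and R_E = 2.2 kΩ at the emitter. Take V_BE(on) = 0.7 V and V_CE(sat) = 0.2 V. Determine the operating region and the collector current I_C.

active; I_C ≈ 0.2 mA

Assume active. Base-emitter loop: I_B = (V_BB − V_BE)/(R_B + (β+1)R_E) = (1.5 − 0.7)/(180 + 101×2.2) = 0.00199 mA.
I_C = β·I_B = 100×0.00199 = 0.199 mA.
V_CE = V_CC − I_C·R_C − I_E·R_E = 5.9 − 0.199×0.56 − 0.201×2.2 = 5.35 V > V_CE(sat), so the active-region assumption holds.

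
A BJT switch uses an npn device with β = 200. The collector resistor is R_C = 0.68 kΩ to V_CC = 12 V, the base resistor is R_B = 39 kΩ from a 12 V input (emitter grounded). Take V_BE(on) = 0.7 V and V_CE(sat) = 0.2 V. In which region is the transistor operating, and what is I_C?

saturation; I_C ≈ 17 mA

Assume active: I_B = (12 − 0.7)/39 = 0.29 mA, giving I_C = β·I_B = 57.9 mA.
But then V_CE = 12 − 57.9×0.68 = -27.4 V < V_CE(sat) = 0.2 V — impossible in the active region.
So the transistor is saturated. With V_CE = 0.2 V, I_C = (V_CC − 0.2)/R_C = 11.8/0.68 = 17.4 mA.
Check: β·I_B = 57.9 mA > I_C = 17.4 mA, confirming saturation.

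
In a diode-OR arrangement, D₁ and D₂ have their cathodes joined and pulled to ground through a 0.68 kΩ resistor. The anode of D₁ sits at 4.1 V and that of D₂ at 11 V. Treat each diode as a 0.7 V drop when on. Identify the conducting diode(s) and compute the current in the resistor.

Assume both conduct. Then node N would need to be at both 4.1−0.7 = 3.4 V and 11−0.7 = 10.3 V, which is impossible.
Assume only D₂ conducts: V_N = 11 − 0.7 = 10.3 V, so I_R = 10.3/0.68 = 15.1 mA.
Check D₁: its anode-to-cathode voltage is 4.1 − 10.3 = -6.2 V < 0.7 V, so it is off. The assumption is consistent.

Only D₂ conducts; I_R ≈ 15 mA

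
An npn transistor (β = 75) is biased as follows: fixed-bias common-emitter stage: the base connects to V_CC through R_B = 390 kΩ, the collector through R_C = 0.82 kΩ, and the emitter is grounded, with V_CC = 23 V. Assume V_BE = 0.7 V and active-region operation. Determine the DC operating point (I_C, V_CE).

Base loop: V_CC = I_B·R_B + V_BE, so I_B = (23 − 0.7)/390 kΩ = 0.0572 mA.
In the active region I_C = β·I_B = 75 × 0.0572 = 4.29 mA.
Collector loop: V_CE = V_CC − I_C·R_C = 23 − 4.29×0.82 = 19.5 V.
Since V_CE = 19.5 V > V_CE(sat) ≈ 0.2 V, the transistor is in the active region as assumed.

I_C ≈ 4.3 mA, V_CE ≈ 19 V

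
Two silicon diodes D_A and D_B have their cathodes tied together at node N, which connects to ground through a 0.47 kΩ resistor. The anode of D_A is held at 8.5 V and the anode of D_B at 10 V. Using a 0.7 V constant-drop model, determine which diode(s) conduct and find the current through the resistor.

Only D_B conducts; I_R ≈ 20 mA

Assume both conduct. Then node N would need to be at both 8.5−0.7 = 7.8 V and 10−0.7 = 9.3 V, which is impossible.
Assume only D_B conducts: V_N = 10 − 0.7 = 9.3 V, so I_R = 9.3/0.47 = 19.8 mA.
Check D_A: its anode-to-cathode voltage is 8.5 − 9.3 = -0.8 V < 0.7 V, so it is off. The assumption is consistent.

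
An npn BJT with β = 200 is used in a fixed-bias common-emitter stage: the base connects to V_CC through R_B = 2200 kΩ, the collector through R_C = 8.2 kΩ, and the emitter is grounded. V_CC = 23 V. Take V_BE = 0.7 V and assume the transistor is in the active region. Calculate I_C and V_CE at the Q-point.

Base loop: V_CC = I_B·R_B + V_BE, so I_B = (23 − 0.7)/2200 kΩ = 0.0101 mA.
In the active region I_C = β·I_B = 200 × 0.0101 = 2.03 mA.
Collector loop: V_CE = V_CC − I_C·R_C = 23 − 2.03×8.2 = 6.38 V.
Since V_CE = 6.38 V > V_CE(sat) ≈ 0.2 V, the transistor is in the active region as assumed.

I_C ≈ 2 mA, V_CE ≈ 6.4 V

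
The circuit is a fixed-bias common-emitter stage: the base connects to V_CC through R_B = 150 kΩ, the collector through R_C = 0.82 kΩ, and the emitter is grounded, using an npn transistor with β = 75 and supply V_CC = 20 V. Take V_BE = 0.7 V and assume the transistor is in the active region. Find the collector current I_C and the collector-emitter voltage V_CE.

Base loop: V_CC = I_B·R_B + V_BE, so I_B = (20 − 0.7)/150 kΩ = 0.129 mA.
In the active region I_C = β·I_B = 75 × 0.129 = 9.65 mA.
Collector loop: V_CE = V_CC − I_C·R_C = 20 − 9.65×0.82 = 12.1 V.
Since V_CE = 12.1 V > V_CE(sat) ≈ 0.2 V, the transistor is in the active region as assumed.

I_C ≈ 9.7 mA, V_CE ≈ 12 V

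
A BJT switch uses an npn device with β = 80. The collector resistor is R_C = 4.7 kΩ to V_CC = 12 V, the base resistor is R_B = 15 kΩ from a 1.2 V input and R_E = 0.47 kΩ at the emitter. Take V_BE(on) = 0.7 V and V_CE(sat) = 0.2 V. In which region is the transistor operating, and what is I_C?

Assume active. Base-emitter loop: I_B = (V_BB − V_BE)/(R_B + (β+1)R_E) = (1.2 − 0.7)/(15 + 81×0.47) = 0.00942 mA.
I_C = β·I_B = 80×0.00942 = 0.754 mA.
V_CE = V_CC − I_C·R_C − I_E·R_E = 12 − 0.754×4.7 − 0.763×0.47 = 8.1 V > V_CE(sat), so the active-region assumption holds.

active; I_C ≈ 0.75 mA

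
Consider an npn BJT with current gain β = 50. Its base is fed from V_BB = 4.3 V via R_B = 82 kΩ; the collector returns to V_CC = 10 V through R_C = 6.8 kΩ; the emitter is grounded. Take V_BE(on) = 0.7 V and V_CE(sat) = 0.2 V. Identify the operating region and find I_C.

Assume active: I_B = (4.3 − 0.7)/82 = 0.0439 mA, giving I_C = β·I_B = 2.2 mA.
But then V_CE = 10 − 2.2×6.8 = -4.93 V < V_CE(sat) = 0.2 V — impossible in the active region.
So the transistor is saturated. With V_CE = 0.2 V, I_C = (V_CC − 0.2)/R_C = 9.8/6.8 = 1.44 mA.
Check: β·I_B = 2.2 mA > I_C = 1.44 mA, confirming saturation.

saturation; I_C ≈ 1.4 mA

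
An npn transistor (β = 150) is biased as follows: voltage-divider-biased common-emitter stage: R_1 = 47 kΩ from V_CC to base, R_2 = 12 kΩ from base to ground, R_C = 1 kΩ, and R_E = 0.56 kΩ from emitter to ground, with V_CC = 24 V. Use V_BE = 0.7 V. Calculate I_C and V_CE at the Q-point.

Thevenize the base divider: V_Th = V_CC·R_2/(R_1+R_2) = 24×12/59 = 4.88 V, R_Th = R_1‖R_2 = 9.56 kΩ.
Base-emitter loop: V_Th = I_B·R_Th + V_BE + (β+1)I_B·R_E, so I_B = (4.88 − 0.7) / (9.56 + 151×0.56) = 0.0444 mA.
I_C = β·I_B = 150×0.0444 = 6.66 mA, and I_E = (β+1)I_B = 6.71 mA.
V_CE = V_CC − I_C·R_C − I_E·R_E = 24 − 6.66×1 − 6.71×0.56 = 13.6 V.
V_CE = 13.6 V > 0.2 V confirms active-region operation.

I_C ≈ 6.7 mA, V_CE ≈ 14 V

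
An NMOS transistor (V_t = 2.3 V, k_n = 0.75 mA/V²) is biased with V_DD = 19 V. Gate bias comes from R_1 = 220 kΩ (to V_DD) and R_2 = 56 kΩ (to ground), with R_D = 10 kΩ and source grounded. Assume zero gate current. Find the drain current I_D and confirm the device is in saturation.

V_G = V_DD·R_2/(R_1+R_2) = 19×56/276 = 3.86 V. With the source grounded, V_GS = V_G = 3.86 V.
Assume saturation: I_D = (k_n/2)(V_GS − V_t)² = (0.75/2)×(3.86 − 2.3)² = 0.375×1.56² = 0.907 mA.
V_DS = V_DD − I_D·R_D = 19 − 0.907×10 = 9.93 V.
Saturation requires V_DS ≥ V_GS − V_t = 1.56 V; 9.93 ≥ 1.56 ✓.

I_D ≈ 0.91 mA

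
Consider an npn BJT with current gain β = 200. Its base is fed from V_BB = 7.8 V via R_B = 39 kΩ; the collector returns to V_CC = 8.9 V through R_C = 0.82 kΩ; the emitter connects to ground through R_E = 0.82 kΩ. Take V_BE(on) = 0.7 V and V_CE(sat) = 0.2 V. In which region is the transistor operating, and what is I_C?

Assume active: I_B = (7.8 − 0.7)/(39 + 201×0.82) = 0.0348 mA, I_C = β·I_B = 6.97 mA.
Then V_CE = 8.9 − 6.97×0.82 − 7×0.82 = -2.55 V < 0.2 V — the active assumption fails.
Re-solve with V_CE = 0.2 V. KCL at the emitter: V_E/R_E = (V_BB−0.7−V_E)/R_B + (V_CC−0.2−V_E)/R_C, giving V_E = 4.38 V.
I_C = (V_CC − 0.2 − V_E)/R_C = (8.7 − 4.38)/0.82 = 5.27 mA.
Check: I_B = (7.1 − 4.38)/39 = 0.0698 mA, and β·I_B = 14 mA > I_C, confirming saturation.

saturation; I_C ≈ 5.3 mA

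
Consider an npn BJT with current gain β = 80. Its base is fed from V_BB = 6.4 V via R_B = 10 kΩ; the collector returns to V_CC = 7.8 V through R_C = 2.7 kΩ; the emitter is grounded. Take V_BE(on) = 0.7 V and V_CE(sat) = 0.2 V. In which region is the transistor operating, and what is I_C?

saturation; I_C ≈ 2.8 mA

Assume active: I_B = (6.4 − 0.7)/10 = 0.57 mA, giving I_C = β·I_B = 45.6 mA.
But then V_CE = 7.8 − 45.6×2.7 = -115 V < V_CE(sat) = 0.2 V — impossible in the active region.
So the transistor is saturated. With V_CE = 0.2 V, I_C = (V_CC − 0.2)/R_C = 7.6/2.7 = 2.81 mA.
Check: β·I_B = 45.6 mA > I_C = 2.81 mA, confirming saturation.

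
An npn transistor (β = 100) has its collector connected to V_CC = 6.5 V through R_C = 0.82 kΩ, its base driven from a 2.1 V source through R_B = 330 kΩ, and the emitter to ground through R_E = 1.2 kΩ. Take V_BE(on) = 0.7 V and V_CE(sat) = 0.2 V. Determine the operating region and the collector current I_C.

active; I_C ≈ 0.31 mA

Assume active. Base-emitter loop: I_B = (V_BB − V_BE)/(R_B + (β+1)R_E) = (2.1 − 0.7)/(330 + 101×1.2) = 0.0031 mA.
I_C = β·I_B = 100×0.0031 = 0.31 mA.
V_CE = V_CC − I_C·R_C − I_E·R_E = 6.5 − 0.31×0.82 − 0.313×1.2 = 5.87 V > V_CE(sat), so the active-region assumption holds.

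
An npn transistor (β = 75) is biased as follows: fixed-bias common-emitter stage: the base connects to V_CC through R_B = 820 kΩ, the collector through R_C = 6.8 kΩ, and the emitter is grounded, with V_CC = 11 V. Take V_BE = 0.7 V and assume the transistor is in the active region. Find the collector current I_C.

Base loop: V_CC = I_B·R_B + V_BE, so I_B = (11 − 0.7)/820 kΩ = 0.0126 mA.
In the active region I_C = β·I_B = 75 × 0.0126 = 0.942 mA.
Collector loop: V_CE = V_CC − I_C·R_C = 11 − 0.942×6.8 = 4.59 V.
Since V_CE = 4.59 V > V_CE(sat) ≈ 0.2 V, the transistor is in the active region as assumed.

I_C ≈ 0.94 mA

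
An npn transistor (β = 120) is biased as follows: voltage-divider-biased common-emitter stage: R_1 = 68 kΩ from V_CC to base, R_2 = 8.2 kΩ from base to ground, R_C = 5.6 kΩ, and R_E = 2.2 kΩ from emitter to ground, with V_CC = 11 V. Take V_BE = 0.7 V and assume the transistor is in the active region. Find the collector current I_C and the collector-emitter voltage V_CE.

Thevenize the base divider: V_Th = V_CC·R_2/(R_1+R_2) = 11×8.2/76.2 = 1.18 V, R_Th = R_1‖R_2 = 7.32 kΩ.
Base-emitter loop: V_Th = I_B·R_Th + V_BE + (β+1)I_B·R_E, so I_B = (1.18 − 0.7) / (7.32 + 121×2.2) = 0.00177 mA.
I_C = β·I_B = 120×0.00177 = 0.212 mA, and I_E = (β+1)I_B = 0.214 mA.
V_CE = V_CC − I_C·R_C − I_E·R_E = 11 − 0.212×5.6 − 0.214×2.2 = 9.34 V.
V_CE = 9.34 V > 0.2 V confirms active-region operation.

I_C ≈ 0.21 mA, V_CE ≈ 9.3 V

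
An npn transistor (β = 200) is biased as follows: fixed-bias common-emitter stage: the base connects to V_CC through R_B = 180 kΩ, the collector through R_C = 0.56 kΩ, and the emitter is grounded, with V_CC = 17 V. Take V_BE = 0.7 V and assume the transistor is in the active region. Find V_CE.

Base loop: V_CC = I_B·R_B + V_BE, so I_B = (17 − 0.7)/180 kΩ = 0.0906 mA.
In the active region I_C = β·I_B = 200 × 0.0906 = 18.1 mA.
Collector loop: V_CE = V_CC − I_C·R_C = 17 − 18.1×0.56 = 6.86 V.
Since V_CE = 6.86 V > V_CE(sat) ≈ 0.2 V, the transistor is in the active region as assumed.

V_CE ≈ 6.9 V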